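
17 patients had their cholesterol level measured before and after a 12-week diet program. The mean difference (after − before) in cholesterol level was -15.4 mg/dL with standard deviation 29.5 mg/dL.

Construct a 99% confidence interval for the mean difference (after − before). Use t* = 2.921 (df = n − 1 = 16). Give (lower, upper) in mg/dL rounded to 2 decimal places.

(-36.30, 5.50)

Paired design: SE = s_d/√n = 29.5/√17 = 7.1548.
t* = 2.921; margin of error = 2.921 × 7.1548 = 20.8992.
-15.4 ± 20.8992 → (-36.30, 5.50).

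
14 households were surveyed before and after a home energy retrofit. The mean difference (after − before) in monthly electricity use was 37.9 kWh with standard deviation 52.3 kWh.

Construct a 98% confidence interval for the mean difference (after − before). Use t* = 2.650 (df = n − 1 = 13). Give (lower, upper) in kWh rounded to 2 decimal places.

(0.86, 74.94)

This is a matched-pairs design, so SE = s_d/√n = 52.3/√14 = 13.9778.
Margin = 2.650 × 13.9778 = 37.0412; the interval is 37.9 ± 37.0412 = (0.86, 74.94).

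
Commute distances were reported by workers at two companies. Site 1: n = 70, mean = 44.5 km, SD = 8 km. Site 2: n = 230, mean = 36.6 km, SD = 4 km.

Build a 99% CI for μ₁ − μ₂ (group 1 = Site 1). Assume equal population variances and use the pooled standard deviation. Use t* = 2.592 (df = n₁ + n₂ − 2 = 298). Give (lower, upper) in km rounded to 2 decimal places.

Pooled variance s_p² = [69·8² + 229·4²] / (70+230−2) = 27.1141, so s_p = 5.2071.
SE_diff = s_p·√(1/n₁ + 1/n₂) = 5.2071·√(1/70 + 1/230) = 0.7108.
t* = 2.592; margin = 2.592 × 0.7108 = 1.8424.
Difference = 44.5 − 36.6 = 7.9000.
7.9000 ± 1.8424 → (6.06, 9.74).

(6.06, 9.74)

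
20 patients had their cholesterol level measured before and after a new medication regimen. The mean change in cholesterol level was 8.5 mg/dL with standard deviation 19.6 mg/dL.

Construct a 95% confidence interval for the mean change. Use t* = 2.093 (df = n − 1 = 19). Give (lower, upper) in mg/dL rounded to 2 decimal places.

Paired design: SE = s_d/√n = 19.6/√20 = 4.3827.
t* = 2.093; margin of error = 2.093 × 4.3827 = 9.1730.
8.5 ± 9.1730 → (-0.67, 17.67).

(-0.67, 17.67)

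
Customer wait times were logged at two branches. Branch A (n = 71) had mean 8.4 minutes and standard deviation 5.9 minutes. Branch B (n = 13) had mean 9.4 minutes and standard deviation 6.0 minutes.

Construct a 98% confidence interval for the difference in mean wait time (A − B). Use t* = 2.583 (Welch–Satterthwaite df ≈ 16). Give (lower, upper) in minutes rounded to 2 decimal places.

Standard errors of each mean: 5.9/√71 = 0.7002 and 6.0/√13 = 1.6641.
SE(x̄₁ − x̄₂) = √(0.7002² + 1.6641²) = 1.8054 for independent samples with unequal variances.
With t* = 2.583, the margin is 2.583 × 1.8054 = 4.6633.
x̄₁ − x̄₂ = 8.4 − 9.4 = -1.0000; the interval is -1.0000 ± 4.6633 = (-5.66, 3.66).

(-5.66, 3.66)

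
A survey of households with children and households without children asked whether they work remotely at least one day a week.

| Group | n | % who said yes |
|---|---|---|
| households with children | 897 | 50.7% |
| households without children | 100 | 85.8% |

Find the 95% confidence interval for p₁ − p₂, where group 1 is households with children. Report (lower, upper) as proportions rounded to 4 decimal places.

SE₁ = √(p̂₁(1−p̂₁)/n₁) = √(0.5070·0.4930/897) = 0.01669; SE₂ = √(0.8580·0.1420/100) = 0.03491.
Independent samples: SE of the difference = √(SE₁² + SE₂²) = √(0.0002785561 + 0.0012187081) = 0.03869.
z* for 95% confidence is 1.960, so the margin of error is 1.960 × 0.03869 = 0.07583.
Point estimate p̂₁ − p̂₂ = 0.5070 − 0.8580 = -0.3510.
-0.3510 ± 0.07583 → (-0.4268, -0.2752).

(-0.4268, -0.2752)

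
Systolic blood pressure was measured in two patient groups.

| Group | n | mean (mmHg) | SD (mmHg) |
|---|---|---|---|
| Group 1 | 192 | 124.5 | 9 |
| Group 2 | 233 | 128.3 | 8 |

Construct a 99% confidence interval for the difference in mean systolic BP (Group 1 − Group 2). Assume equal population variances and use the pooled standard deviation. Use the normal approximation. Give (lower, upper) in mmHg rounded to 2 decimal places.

Pooled variance s_p² = [191·9² + 232·8²] / (192+233−2) = 71.6761, so s_p = 8.4662.
SE_diff = s_p·√(1/n₁ + 1/n₂) = 8.4662·√(1/192 + 1/233) = 0.8252.
z* = 2.576; margin = 2.576 × 0.8252 = 2.1257.
Difference = 124.5 − 128.3 = -3.8000.
-3.8000 ± 2.1257 → (-5.93, -1.67).

(-5.93, -1.67)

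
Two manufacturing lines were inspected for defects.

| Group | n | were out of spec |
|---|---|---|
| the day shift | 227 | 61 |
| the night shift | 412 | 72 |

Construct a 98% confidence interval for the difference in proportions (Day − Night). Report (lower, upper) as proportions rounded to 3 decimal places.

(0.013, 0.175)

First, p̂₁ = 61/227 = 0.2687; p̂₂ = 72/412 = 0.1748.
The two standard errors are √(0.2687×0.7313/227) = 0.02942 and √(0.1748×0.8252/412) = 0.01871.
Because the samples are independent, SE_diff = √(0.02942² + 0.01871²) = 0.03487.
Using z* = 2.326 for 98%, ME = 2.326 × 0.03487 = 0.08111.
p̂₁ − p̂₂ = 0.0939; interval 0.0939 ± 0.08111 gives (0.013, 0.175).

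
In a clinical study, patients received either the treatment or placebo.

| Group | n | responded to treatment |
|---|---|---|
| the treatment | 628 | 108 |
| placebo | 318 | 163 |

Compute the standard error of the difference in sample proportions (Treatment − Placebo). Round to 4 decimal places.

0.0318

Sample proportions: 108/628 = 0.1720, 163/318 = 0.5126.
Each SE is √(p̂(1−p̂)/n): √(0.1720·0.8280/628) = 0.01506 and √(0.5126·0.4874/318) = 0.02803.
SE(p̂₁ − p̂₂) = √(SE₁² + SE₂²) = √(0.0002268036 + 0.0007856809) = 0.03182, since the two samples are independent.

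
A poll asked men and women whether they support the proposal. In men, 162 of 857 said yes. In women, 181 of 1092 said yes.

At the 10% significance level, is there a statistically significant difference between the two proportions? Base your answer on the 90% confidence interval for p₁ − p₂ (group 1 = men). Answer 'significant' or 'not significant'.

not significant

Sample proportions: 162/857 = 0.1890, 181/1092 = 0.1658.
Each SE is √(p̂(1−p̂)/n): √(0.1890·0.8110/857) = 0.01337 and √(0.1658·0.8342/1092) = 0.01125.
SE(p̂₁ − p̂₂) = √(SE₁² + SE₂²) = √(0.0001787569 + 0.0001265625) = 0.01747, since the two samples are independent.
At 90% confidence z* = 1.645; margin = 1.645 × 0.01747 = 0.02874.
The difference is 0.1890 − 0.1658 = 0.0232, so the interval is 0.0232 ± 0.02874 = (-0.00554, 0.05194).
The interval (-0.00554, 0.05194) contains 0, so the difference is not significant.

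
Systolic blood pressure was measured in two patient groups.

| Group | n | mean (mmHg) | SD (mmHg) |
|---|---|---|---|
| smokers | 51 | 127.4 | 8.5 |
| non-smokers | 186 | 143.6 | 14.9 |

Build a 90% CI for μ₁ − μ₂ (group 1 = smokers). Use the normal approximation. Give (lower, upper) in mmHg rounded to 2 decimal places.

Standard errors of each mean: 8.5/√51 = 1.1902 and 14.9/√186 = 1.0925.
SE(x̄₁ − x̄₂) = √(1.1902² + 1.0925²) = 1.6156 for independent samples with unequal variances.
With z* = 1.645, the margin is 1.645 × 1.6156 = 2.6577.
x̄₁ − x̄₂ = 127.4 − 143.6 = -16.2000; the interval is -16.2000 ± 2.6577 = (-18.86, -13.54).

(-18.86, -13.54)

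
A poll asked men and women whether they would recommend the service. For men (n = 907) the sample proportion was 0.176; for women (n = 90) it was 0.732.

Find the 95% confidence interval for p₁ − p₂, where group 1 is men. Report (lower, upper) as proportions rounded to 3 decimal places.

SE₁ = √(p̂₁(1−p̂₁)/n₁) = √(0.1760·0.8240/907) = 0.01264; SE₂ = √(0.7320·0.2680/90) = 0.04669.
Independent samples: SE of the difference = √(SE₁² + SE₂²) = √(0.0001597696 + 0.0021799561) = 0.04837.
z* for 95% confidence is 1.960, so the margin of error is 1.960 × 0.04837 = 0.09481.
Point estimate p̂₁ − p̂₂ = 0.1760 − 0.7320 = -0.5560.
-0.5560 ± 0.09481 → (-0.651, -0.461).

(-0.651, -0.461)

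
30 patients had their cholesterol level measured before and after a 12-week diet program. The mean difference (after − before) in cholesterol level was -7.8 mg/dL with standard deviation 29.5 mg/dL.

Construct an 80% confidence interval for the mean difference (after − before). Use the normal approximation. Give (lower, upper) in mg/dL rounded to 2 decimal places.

This is a matched-pairs design, so SE = s_d/√n = 29.5/√30 = 5.3859.
Margin = 1.282 × 5.3859 = 6.9047; the interval is -7.8 ± 6.9047 = (-14.70, -0.90).

(-14.70, -0.90)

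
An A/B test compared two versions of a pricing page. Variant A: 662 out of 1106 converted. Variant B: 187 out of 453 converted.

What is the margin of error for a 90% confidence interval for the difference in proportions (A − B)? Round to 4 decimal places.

0.0451

First, p̂₁ = 662/1106 = 0.5986; p̂₂ = 187/453 = 0.4128.
The two standard errors are √(0.5986×0.4014/1106) = 0.01474 and √(0.4128×0.5872/453) = 0.02313.
Because the samples are independent, SE_diff = √(0.01474² + 0.02313²) = 0.02743.
Using z* = 1.645 for 90%, ME = 1.645 × 0.02743 = 0.04512.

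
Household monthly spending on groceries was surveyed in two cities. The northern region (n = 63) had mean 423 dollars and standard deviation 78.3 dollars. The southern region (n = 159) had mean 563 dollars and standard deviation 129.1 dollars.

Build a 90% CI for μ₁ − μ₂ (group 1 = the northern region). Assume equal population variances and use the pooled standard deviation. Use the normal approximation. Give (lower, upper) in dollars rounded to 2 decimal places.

s_p = √[((n₁−1)s₁² + (n₂−1)s₂²)/(n₁+n₂−2)] = √[(62·78.3² + 158·129.1²)/220] = 117.0367.
SE = 117.0367·√(1/63 + 1/159) = 17.4233.
With z* = 1.645, margin = 1.645 × 17.4233 = 28.6613.
x̄₁ − x̄₂ = 423 − 563 = -140.0000; interval -140.0000 ± 28.6613 = (-168.66, -111.34).

(-168.66, -111.34)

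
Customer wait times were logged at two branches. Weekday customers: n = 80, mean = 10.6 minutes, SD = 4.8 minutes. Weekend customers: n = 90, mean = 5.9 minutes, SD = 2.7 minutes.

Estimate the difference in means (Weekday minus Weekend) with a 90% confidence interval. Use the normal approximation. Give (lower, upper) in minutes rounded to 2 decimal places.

SE₁ = s₁/√n₁ = 4.8/√80 = 0.5367; SE₂ = 2.7/√90 = 0.2846.
Independent samples, unequal variances: SE_diff = √(SE₁² + SE₂²) = √(0.28804689 + 0.08099716) = 0.6075.
z* = 1.645, so margin of error = 1.645 × 0.6075 = 0.9993.
Difference in means = 10.6 − 5.9 = 4.7000.
4.7000 ± 0.9993 → (3.70, 5.70).

(3.70, 5.70)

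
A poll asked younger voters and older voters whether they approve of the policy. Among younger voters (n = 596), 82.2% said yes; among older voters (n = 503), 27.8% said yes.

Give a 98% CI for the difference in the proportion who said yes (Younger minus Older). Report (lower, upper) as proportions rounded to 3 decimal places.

(0.485, 0.603)

Each SE is √(p̂(1−p̂)/n): √(0.8220·0.1780/596) = 0.01567 and √(0.2780·0.7220/503) = 0.01998.
SE(p̂₁ − p̂₂) = √(SE₁² + SE₂²) = √(0.0002455489 + 0.0003992004) = 0.02539, since the two samples are independent.
At 98% confidence z* = 2.326; margin = 2.326 × 0.02539 = 0.05906.
The difference is 0.8220 − 0.2780 = 0.5440, so the interval is 0.5440 ± 0.05906 = (0.485, 0.603).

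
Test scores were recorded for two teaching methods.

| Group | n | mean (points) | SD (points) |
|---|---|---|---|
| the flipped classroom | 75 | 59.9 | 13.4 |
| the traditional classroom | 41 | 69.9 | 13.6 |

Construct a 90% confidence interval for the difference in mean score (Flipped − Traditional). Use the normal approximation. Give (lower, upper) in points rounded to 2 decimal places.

(-14.32, -5.68)

Per-group SEs: s₁/√n₁ = 13.4/√75 = 1.5473, s₂/√n₂ = 13.6/√41 = 2.1240.
Unpooled SE of the difference: √(2.39413729 + 4.511376) = 2.6278.
Margin of error = z* · SE = 1.645 × 2.6278 = 4.3227.
x̄₁ − x̄₂ = 59.9 − 69.9 = -10.0000.
CI: -10.0000 ± 4.3227 = (-14.32, -5.68).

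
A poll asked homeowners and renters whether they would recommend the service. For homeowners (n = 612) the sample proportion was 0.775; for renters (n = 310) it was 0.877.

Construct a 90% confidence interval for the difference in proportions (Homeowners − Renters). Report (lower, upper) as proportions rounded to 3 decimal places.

(-0.143, -0.061)

The two standard errors are √(0.7750×0.2250/612) = 0.01688 and √(0.8770×0.1230/310) = 0.01865.
Because the samples are independent, SE_diff = √(0.01688² + 0.01865²) = 0.02515.
Using z* = 1.645 for 90%, ME = 1.645 × 0.02515 = 0.04137.
p̂₁ − p̂₂ = -0.1020; interval -0.1020 ± 0.04137 gives (-0.143, -0.061).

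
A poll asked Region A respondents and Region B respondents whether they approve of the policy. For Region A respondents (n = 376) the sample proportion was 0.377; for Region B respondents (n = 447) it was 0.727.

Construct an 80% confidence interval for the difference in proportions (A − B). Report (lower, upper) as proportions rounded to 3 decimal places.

(-0.392, -0.308)

The two standard errors are √(0.3770×0.6230/376) = 0.02499 and √(0.7270×0.2730/447) = 0.02107.
Because the samples are independent, SE_diff = √(0.02499² + 0.02107²) = 0.03269.
Using z* = 1.282 for 80%, ME = 1.282 × 0.03269 = 0.04191.
p̂₁ − p̂₂ = -0.3500; interval -0.3500 ± 0.04191 gives (-0.392, -0.308).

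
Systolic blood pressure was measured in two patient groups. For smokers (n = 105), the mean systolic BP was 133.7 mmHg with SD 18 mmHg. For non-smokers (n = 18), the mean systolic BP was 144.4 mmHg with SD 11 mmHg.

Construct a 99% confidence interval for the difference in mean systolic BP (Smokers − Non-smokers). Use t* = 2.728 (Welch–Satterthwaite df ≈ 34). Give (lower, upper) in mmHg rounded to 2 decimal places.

(-19.24, -2.16)

SE₁ = s₁/√n₁ = 18/√105 = 1.7566; SE₂ = 11/√18 = 2.5927.
Independent samples, unequal variances: SE_diff = √(SE₁² + SE₂²) = √(3.08564356 + 6.72209329) = 3.1317.
t* = 2.728, so margin of error = 2.728 × 3.1317 = 8.5433.
Difference in means = 133.7 − 144.4 = -10.7000.
-10.7000 ± 8.5433 → (-19.24, -2.16).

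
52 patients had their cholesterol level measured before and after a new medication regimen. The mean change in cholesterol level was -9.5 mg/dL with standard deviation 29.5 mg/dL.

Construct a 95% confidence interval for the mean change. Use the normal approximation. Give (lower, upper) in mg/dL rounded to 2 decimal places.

(-17.52, -1.48)

This is a matched-pairs design, so SE = s_d/√n = 29.5/√52 = 4.0909.
Margin = 1.960 × 4.0909 = 8.0182; the interval is -9.5 ± 8.0182 = (-17.52, -1.48).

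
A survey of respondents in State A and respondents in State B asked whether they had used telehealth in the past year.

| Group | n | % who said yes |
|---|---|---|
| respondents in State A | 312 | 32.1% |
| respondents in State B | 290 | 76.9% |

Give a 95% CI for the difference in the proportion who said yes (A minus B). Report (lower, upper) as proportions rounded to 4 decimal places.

(-0.5190, -0.3770)

The two standard errors are √(0.3210×0.6790/312) = 0.02643 and √(0.7690×0.2310/290) = 0.02475.
Because the samples are independent, SE_diff = √(0.02643² + 0.02475²) = 0.03621.
Using z* = 1.960 for 95%, ME = 1.960 × 0.03621 = 0.07097.
p̂₁ − p̂₂ = -0.4480; interval -0.4480 ± 0.07097 gives (-0.5190, -0.3770).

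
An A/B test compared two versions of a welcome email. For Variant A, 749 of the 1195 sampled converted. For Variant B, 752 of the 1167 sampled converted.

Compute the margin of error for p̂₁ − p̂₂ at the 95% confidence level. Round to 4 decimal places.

0.0388

p̂₁ = 749/1195 = 0.6268 and p̂₂ = 752/1167 = 0.6444.
SE₁ = √(p̂₁(1−p̂₁)/n₁) = √(0.6268·0.3732/1195) = 0.01399; SE₂ = √(0.6444·0.3556/1167) = 0.01401.
Independent samples: SE of the difference = √(SE₁² + SE₂²) = √(0.0001957201 + 0.0001962801) = 0.01980.
z* for 95% confidence is 1.960, so the margin of error is 1.960 × 0.01980 = 0.03881.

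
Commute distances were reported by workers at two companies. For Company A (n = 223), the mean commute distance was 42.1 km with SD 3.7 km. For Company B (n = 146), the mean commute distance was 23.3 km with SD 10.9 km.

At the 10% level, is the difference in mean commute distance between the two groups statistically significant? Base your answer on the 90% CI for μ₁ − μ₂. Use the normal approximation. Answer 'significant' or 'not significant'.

Per-group SEs: s₁/√n₁ = 3.7/√223 = 0.2478, s₂/√n₂ = 10.9/√146 = 0.9021.
Unpooled SE of the difference: √(0.06140484 + 0.81378441) = 0.9355.
Margin of error = z* · SE = 1.645 × 0.9355 = 1.5389.
x̄₁ − x̄₂ = 42.1 − 23.3 = 18.8000.
CI: 18.8000 ± 1.5389 = (17.2611, 20.3389).
The interval (17.2611, 20.3389) does not contain 0, so the difference is significant.

significant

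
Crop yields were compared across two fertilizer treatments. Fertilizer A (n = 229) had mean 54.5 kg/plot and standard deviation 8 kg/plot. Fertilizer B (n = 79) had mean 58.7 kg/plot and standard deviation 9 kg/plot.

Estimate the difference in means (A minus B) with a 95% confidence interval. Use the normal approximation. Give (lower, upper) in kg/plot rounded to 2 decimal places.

Per-group SEs: s₁/√n₁ = 8/√229 = 0.5287, s₂/√n₂ = 9/√79 = 1.0126.
Unpooled SE of the difference: √(0.27952369 + 1.02535876) = 1.1423.
Margin of error = z* · SE = 1.960 × 1.1423 = 2.2389.
x̄₁ − x̄₂ = 54.5 − 58.7 = -4.2000.
CI: -4.2000 ± 2.2389 = (-6.44, -1.96).

(-6.44, -1.96)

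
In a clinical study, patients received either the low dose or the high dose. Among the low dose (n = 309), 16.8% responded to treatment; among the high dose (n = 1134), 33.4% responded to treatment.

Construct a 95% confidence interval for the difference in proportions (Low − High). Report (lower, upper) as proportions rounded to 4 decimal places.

The two standard errors are √(0.1680×0.8320/309) = 0.02127 and √(0.3340×0.6660/1134) = 0.01401.
Because the samples are independent, SE_diff = √(0.02127² + 0.01401²) = 0.02547.
Using z* = 1.960 for 95%, ME = 1.960 × 0.02547 = 0.04992.
p̂₁ − p̂₂ = -0.1660; interval -0.1660 ± 0.04992 gives (-0.2159, -0.1161).

(-0.2159, -0.1161)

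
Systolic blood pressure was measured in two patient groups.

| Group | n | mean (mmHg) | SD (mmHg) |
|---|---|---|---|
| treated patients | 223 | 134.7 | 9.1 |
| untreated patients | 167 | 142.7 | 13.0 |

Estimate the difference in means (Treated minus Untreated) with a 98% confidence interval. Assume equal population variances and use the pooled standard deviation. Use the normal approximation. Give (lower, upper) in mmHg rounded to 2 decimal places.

(-10.60, -5.40)

Pooled variance s_p² = [222·9.1² + 166·13.0²] / (223+167−2) = 119.6851, so s_p = 10.9401.
SE_diff = s_p·√(1/n₁ + 1/n₂) = 10.9401·√(1/223 + 1/167) = 1.1195.
z* = 2.326; margin = 2.326 × 1.1195 = 2.6040.
Difference = 134.7 − 142.7 = -8.0000.
-8.0000 ± 2.6040 → (-10.60, -5.40).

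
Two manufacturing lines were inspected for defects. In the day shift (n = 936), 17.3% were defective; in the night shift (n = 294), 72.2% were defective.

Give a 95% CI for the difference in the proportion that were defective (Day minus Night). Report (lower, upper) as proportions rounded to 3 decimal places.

Each SE is √(p̂(1−p̂)/n): √(0.1730·0.8270/936) = 0.01236 and √(0.7220·0.2780/294) = 0.02613.
SE(p̂₁ − p̂₂) = √(SE₁² + SE₂²) = √(0.0001527696 + 0.0006827769) = 0.02891, since the two samples are independent.
At 95% confidence z* = 1.960; margin = 1.960 × 0.02891 = 0.05666.
The difference is 0.1730 − 0.7220 = -0.5490, so the interval is -0.5490 ± 0.05666 = (-0.606, -0.492).

(-0.606, -0.492)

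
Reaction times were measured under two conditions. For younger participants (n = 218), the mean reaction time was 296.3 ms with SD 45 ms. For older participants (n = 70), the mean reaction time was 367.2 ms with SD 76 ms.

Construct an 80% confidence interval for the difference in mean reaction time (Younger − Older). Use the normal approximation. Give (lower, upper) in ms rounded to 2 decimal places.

(-83.18, -58.62)

Standard errors of each mean: 45/√218 = 3.0478 and 76/√70 = 9.0837.
SE(x̄₁ − x̄₂) = √(3.0478² + 9.0837²) = 9.5814 for independent samples with unequal variances.
With z* = 1.282, the margin is 1.282 × 9.5814 = 12.2834.
x̄₁ − x̄₂ = 296.3 − 367.2 = -70.9000; the interval is -70.9000 ± 12.2834 = (-83.18, -58.62).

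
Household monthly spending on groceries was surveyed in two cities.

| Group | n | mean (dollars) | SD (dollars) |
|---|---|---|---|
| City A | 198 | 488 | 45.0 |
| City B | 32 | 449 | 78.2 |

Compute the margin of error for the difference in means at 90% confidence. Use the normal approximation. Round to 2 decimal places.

SE₁ = s₁/√n₁ = 45.0/√198 = 3.1980; SE₂ = 78.2/√32 = 13.8239.
Independent samples, unequal variances: SE_diff = √(SE₁² + SE₂²) = √(10.227204 + 191.10021121) = 14.1890.
z* = 1.645, so margin of error = 1.645 × 14.1890 = 23.3409.

23.34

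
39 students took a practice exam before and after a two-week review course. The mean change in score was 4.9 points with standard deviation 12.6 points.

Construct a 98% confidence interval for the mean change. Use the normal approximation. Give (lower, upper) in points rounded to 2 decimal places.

(0.21, 9.59)

This is a matched-pairs design, so SE = s_d/√n = 12.6/√39 = 2.0176.
Margin = 2.326 × 2.0176 = 4.6929; the interval is 4.9 ± 4.6929 = (0.21, 9.59).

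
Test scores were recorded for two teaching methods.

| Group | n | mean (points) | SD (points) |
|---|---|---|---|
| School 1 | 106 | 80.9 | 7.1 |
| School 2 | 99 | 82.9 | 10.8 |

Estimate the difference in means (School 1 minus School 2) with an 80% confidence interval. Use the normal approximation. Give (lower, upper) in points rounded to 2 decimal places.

(-3.65, -0.35)

Standard errors of each mean: 7.1/√106 = 0.6896 and 10.8/√99 = 1.0854.
SE(x̄₁ − x̄₂) = √(0.6896² + 1.0854²) = 1.2859 for independent samples with unequal variances.
With z* = 1.282, the margin is 1.282 × 1.2859 = 1.6485.
x̄₁ − x̄₂ = 80.9 − 82.9 = -2.0000; the interval is -2.0000 ± 1.6485 = (-3.65, -0.35).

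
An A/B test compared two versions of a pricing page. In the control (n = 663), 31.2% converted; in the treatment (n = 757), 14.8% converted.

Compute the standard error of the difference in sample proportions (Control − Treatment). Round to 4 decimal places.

0.0221

The two standard errors are √(0.3120×0.6880/663) = 0.01799 and √(0.1480×0.8520/757) = 0.01291.
Because the samples are independent, SE_diff = √(0.01799² + 0.01291²) = 0.02214.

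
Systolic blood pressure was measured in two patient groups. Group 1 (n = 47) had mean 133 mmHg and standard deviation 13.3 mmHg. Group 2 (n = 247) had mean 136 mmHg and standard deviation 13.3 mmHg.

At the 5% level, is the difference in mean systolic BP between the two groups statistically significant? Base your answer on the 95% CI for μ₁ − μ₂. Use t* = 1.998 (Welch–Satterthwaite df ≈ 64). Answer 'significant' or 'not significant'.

not significant

Per-group SEs: s₁/√n₁ = 13.3/√47 = 1.9400, s₂/√n₂ = 13.3/√247 = 0.8463.
Unpooled SE of the difference: √(3.7636 + 0.71622369) = 2.1166.
Margin of error = t* · SE = 1.998 × 2.1166 = 4.2290.
x̄₁ − x̄₂ = 133 − 136 = -3.0000.
CI: -3.0000 ± 4.2290 = (-7.2290, 1.2290).
The interval (-7.2290, 1.2290) contains 0, so the difference is not significant.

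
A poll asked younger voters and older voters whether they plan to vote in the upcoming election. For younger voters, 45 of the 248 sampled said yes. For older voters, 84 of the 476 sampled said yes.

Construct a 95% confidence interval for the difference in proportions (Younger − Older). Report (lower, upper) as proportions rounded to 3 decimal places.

(-0.054, 0.064)

p̂₁ = 45/248 = 0.1815 and p̂₂ = 84/476 = 0.1765.
SE₁ = √(p̂₁(1−p̂₁)/n₁) = √(0.1815·0.8185/248) = 0.02447; SE₂ = √(0.1765·0.8235/476) = 0.01747.
Independent samples: SE of the difference = √(SE₁² + SE₂²) = √(0.0005987809 + 0.0003052009) = 0.03007.
z* for 95% confidence is 1.960, so the margin of error is 1.960 × 0.03007 = 0.05894.
Point estimate p̂₁ − p̂₂ = 0.1815 − 0.1765 = 0.0050.
0.0050 ± 0.05894 → (-0.054, 0.064).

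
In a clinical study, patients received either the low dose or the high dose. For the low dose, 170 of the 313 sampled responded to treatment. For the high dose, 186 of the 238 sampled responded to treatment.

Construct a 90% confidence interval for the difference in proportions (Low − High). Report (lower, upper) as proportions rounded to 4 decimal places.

(-0.3023, -0.1745)

First, p̂₁ = 170/313 = 0.5431; p̂₂ = 186/238 = 0.7815.
The two standard errors are √(0.5431×0.4569/313) = 0.02816 and √(0.7815×0.2185/238) = 0.02679.
Because the samples are independent, SE_diff = √(0.02816² + 0.02679²) = 0.03887.
Using z* = 1.645 for 90%, ME = 1.645 × 0.03887 = 0.06394.
p̂₁ − p̂₂ = -0.2384; interval -0.2384 ± 0.06394 gives (-0.3023, -0.1745).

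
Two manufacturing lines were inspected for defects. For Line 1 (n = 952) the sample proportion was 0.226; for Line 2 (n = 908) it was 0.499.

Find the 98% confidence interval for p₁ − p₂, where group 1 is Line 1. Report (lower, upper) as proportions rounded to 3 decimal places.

(-0.323, -0.223)

SE₁ = √(p̂₁(1−p̂₁)/n₁) = √(0.2260·0.7740/952) = 0.01356; SE₂ = √(0.4990·0.5010/908) = 0.01659.
Independent samples: SE of the difference = √(SE₁² + SE₂²) = √(0.0001838736 + 0.0002752281) = 0.02143.
z* for 98% confidence is 2.326, so the margin of error is 2.326 × 0.02143 = 0.04985.
Point estimate p̂₁ − p̂₂ = 0.2260 − 0.4990 = -0.2730.
-0.2730 ± 0.04985 → (-0.323, -0.223).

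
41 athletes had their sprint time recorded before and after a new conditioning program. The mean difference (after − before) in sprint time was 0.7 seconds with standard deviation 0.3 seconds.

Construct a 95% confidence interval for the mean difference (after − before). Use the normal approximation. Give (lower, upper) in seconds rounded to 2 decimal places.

(0.61, 0.79)

Paired design: SE = s_d/√n = 0.3/√41 = 0.0469.
z* = 1.960; margin of error = 1.960 × 0.0469 = 0.0919.
0.7 ± 0.0919 → (0.61, 0.79).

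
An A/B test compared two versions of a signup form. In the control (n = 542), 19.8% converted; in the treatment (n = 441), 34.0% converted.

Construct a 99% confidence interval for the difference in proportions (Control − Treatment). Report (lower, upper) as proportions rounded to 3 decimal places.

(-0.215, -0.069)

The two standard errors are √(0.1980×0.8020/542) = 0.01712 and √(0.3400×0.6600/441) = 0.02256.
Because the samples are independent, SE_diff = √(0.01712² + 0.02256²) = 0.02832.
Using z* = 2.576 for 99%, ME = 2.576 × 0.02832 = 0.07295.
p̂₁ − p̂₂ = -0.1420; interval -0.1420 ± 0.07295 gives (-0.215, -0.069).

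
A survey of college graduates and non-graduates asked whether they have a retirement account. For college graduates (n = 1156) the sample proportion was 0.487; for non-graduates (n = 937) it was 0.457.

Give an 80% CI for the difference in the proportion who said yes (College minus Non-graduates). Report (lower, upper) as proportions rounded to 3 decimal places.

Each SE is √(p̂(1−p̂)/n): √(0.4870·0.5130/1156) = 0.01470 and √(0.4570·0.5430/937) = 0.01627.
SE(p̂₁ − p̂₂) = √(SE₁² + SE₂²) = √(0.00021609 + 0.0002647129) = 0.02193, since the two samples are independent.
At 80% confidence z* = 1.282; margin = 1.282 × 0.02193 = 0.02811.
The difference is 0.4870 − 0.4570 = 0.0300, so the interval is 0.0300 ± 0.02811 = (0.002, 0.058).

(0.002, 0.058)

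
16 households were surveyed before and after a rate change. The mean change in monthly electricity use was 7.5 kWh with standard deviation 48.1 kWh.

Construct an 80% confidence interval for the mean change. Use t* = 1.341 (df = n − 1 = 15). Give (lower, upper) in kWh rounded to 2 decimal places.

Paired design: SE = s_d/√n = 48.1/√16 = 12.0250.
t* = 1.341; margin of error = 1.341 × 12.0250 = 16.1255.
7.5 ± 16.1255 → (-8.63, 23.63).

(-8.63, 23.63)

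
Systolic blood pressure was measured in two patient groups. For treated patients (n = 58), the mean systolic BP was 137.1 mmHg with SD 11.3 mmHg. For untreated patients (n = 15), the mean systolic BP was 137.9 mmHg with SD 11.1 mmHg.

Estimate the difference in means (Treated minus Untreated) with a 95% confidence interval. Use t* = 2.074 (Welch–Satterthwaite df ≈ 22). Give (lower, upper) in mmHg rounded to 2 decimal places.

Per-group SEs: s₁/√n₁ = 11.3/√58 = 1.4838, s₂/√n₂ = 11.1/√15 = 2.8660.
Unpooled SE of the difference: √(2.20166244 + 8.213956) = 3.2273.
Margin of error = t* · SE = 2.074 × 3.2273 = 6.6934.
x̄₁ − x̄₂ = 137.1 − 137.9 = -0.8000.
CI: -0.8000 ± 6.6934 = (-7.49, 5.89).

(-7.49, 5.89)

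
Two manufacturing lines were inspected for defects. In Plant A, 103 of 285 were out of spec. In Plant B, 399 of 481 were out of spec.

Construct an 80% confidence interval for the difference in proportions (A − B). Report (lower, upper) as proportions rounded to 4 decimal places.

First, p̂₁ = 103/285 = 0.3614; p̂₂ = 399/481 = 0.8295.
The two standard errors are √(0.3614×0.6386/285) = 0.02846 and √(0.8295×0.1705/481) = 0.01715.
Because the samples are independent, SE_diff = √(0.02846² + 0.01715²) = 0.03323.
Using z* = 1.282 for 80%, ME = 1.282 × 0.03323 = 0.04260.
p̂₁ − p̂₂ = -0.4681; interval -0.4681 ± 0.04260 gives (-0.5107, -0.4255).

(-0.5107, -0.4255)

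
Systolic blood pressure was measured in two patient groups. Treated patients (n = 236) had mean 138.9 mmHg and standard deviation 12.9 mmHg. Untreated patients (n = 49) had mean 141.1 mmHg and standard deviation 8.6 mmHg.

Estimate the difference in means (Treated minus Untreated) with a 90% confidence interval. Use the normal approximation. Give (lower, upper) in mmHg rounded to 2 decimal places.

(-4.65, 0.25)

Per-group SEs: s₁/√n₁ = 12.9/√236 = 0.8397, s₂/√n₂ = 8.6/√49 = 1.2286.
Unpooled SE of the difference: √(0.70509609 + 1.50945796) = 1.4881.
Margin of error = z* · SE = 1.645 × 1.4881 = 2.4479.
x̄₁ − x̄₂ = 138.9 − 141.1 = -2.2000.
CI: -2.2000 ± 2.4479 = (-4.65, 0.25).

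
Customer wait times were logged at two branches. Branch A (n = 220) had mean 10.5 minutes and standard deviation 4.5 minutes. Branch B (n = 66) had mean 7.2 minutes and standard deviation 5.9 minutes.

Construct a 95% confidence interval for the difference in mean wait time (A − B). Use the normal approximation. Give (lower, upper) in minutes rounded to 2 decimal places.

SE₁ = s₁/√n₁ = 4.5/√220 = 0.3034; SE₂ = 5.9/√66 = 0.7262.
Independent samples, unequal variances: SE_diff = √(SE₁² + SE₂²) = √(0.09205156 + 0.52736644) = 0.7870.
z* = 1.960, so margin of error = 1.960 × 0.7870 = 1.5425.
Difference in means = 10.5 − 7.2 = 3.3000.
3.3000 ± 1.5425 → (1.76, 4.84).

(1.76, 4.84)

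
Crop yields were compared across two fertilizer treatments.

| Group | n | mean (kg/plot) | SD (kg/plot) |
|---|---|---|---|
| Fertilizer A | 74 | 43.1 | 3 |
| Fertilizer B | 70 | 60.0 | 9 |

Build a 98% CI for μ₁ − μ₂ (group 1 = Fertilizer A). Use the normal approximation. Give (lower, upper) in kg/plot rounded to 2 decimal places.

(-19.53, -14.27)

Per-group SEs: s₁/√n₁ = 3/√74 = 0.3487, s₂/√n₂ = 9/√70 = 1.0757.
Unpooled SE of the difference: √(0.12159169 + 1.15713049) = 1.1308.
Margin of error = z* · SE = 2.326 × 1.1308 = 2.6302.
x̄₁ − x̄₂ = 43.1 − 60.0 = -16.9000.
CI: -16.9000 ± 2.6302 = (-19.53, -14.27).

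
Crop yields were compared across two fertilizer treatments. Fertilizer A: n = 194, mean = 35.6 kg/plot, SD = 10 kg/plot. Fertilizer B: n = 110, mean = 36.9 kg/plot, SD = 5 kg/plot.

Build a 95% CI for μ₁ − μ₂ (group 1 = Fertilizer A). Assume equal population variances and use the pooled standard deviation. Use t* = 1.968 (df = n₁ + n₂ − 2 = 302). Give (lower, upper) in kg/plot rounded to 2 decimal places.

s_p = √[((n₁−1)s₁² + (n₂−1)s₂²)/(n₁+n₂−2)] = √[(193·10² + 109·5²)/302] = 8.5399.
SE = 8.5399·√(1/194 + 1/110) = 1.0193.
With t* = 1.968, margin = 1.968 × 1.0193 = 2.0060.
x̄₁ − x̄₂ = 35.6 − 36.9 = -1.3000; interval -1.3000 ± 2.0060 = (-3.31, 0.71).

(-3.31, 0.71)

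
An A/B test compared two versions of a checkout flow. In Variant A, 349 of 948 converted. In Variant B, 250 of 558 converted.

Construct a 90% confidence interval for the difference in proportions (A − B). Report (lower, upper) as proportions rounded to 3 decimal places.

p̂₁ = 349/948 = 0.3681 and p̂₂ = 250/558 = 0.4480.
SE₁ = √(p̂₁(1−p̂₁)/n₁) = √(0.3681·0.6319/948) = 0.01566; SE₂ = √(0.4480·0.5520/558) = 0.02105.
Independent samples: SE of the difference = √(SE₁² + SE₂²) = √(0.0002452356 + 0.0004431025) = 0.02624.
z* for 90% confidence is 1.645, so the margin of error is 1.645 × 0.02624 = 0.04316.
Point estimate p̂₁ − p̂₂ = 0.3681 − 0.4480 = -0.0799.
-0.0799 ± 0.04316 → (-0.123, -0.037).

(-0.123, -0.037)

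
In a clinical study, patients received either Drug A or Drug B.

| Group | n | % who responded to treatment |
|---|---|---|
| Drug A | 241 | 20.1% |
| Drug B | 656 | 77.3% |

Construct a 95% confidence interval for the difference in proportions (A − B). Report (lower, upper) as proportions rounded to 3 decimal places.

(-0.632, -0.512)

The two standard errors are √(0.2010×0.7990/241) = 0.02581 and √(0.7730×0.2270/656) = 0.01636.
Because the samples are independent, SE_diff = √(0.02581² + 0.01636²) = 0.03056.
Using z* = 1.960 for 95%, ME = 1.960 × 0.03056 = 0.05990.
p̂₁ − p̂₂ = -0.5720; interval -0.5720 ± 0.05990 gives (-0.632, -0.512).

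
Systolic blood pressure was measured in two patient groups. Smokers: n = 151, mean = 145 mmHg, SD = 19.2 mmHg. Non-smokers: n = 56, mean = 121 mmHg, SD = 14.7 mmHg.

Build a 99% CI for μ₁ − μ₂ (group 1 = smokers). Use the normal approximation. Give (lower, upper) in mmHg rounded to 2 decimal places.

(17.53, 30.47)

Per-group SEs: s₁/√n₁ = 19.2/√151 = 1.5625, s₂/√n₂ = 14.7/√56 = 1.9644.
Unpooled SE of the difference: √(2.44140625 + 3.85886736) = 2.5100.
Margin of error = z* · SE = 2.576 × 2.5100 = 6.4658.
x̄₁ − x̄₂ = 145 − 121 = 24.0000.
CI: 24.0000 ± 6.4658 = (17.53, 30.47).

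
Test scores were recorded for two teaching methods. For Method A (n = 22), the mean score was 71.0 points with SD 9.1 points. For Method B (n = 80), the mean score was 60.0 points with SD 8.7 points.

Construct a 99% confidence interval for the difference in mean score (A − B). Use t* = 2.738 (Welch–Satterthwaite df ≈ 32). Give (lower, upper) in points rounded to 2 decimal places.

Per-group SEs: s₁/√n₁ = 9.1/√22 = 1.9401, s₂/√n₂ = 8.7/√80 = 0.9727.
Unpooled SE of the difference: √(3.76398801 + 0.94614529) = 2.1703.
Margin of error = t* · SE = 2.738 × 2.1703 = 5.9423.
x̄₁ − x̄₂ = 71.0 − 60.0 = 11.0000.
CI: 11.0000 ± 5.9423 = (5.06, 16.94).

(5.06, 16.94)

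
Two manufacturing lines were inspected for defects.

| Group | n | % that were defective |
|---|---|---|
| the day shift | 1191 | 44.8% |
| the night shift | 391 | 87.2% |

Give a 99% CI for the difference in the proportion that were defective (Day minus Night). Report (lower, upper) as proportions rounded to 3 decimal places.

(-0.481, -0.367)

Each SE is √(p̂(1−p̂)/n): √(0.4480·0.5520/1191) = 0.01441 and √(0.8720·0.1280/391) = 0.01690.
SE(p̂₁ − p̂₂) = √(SE₁² + SE₂²) = √(0.0002076481 + 0.00028561) = 0.02221, since the two samples are independent.
At 99% confidence z* = 2.576; margin = 2.576 × 0.02221 = 0.05721.
The difference is 0.4480 − 0.8720 = -0.4240, so the interval is -0.4240 ± 0.05721 = (-0.481, -0.367).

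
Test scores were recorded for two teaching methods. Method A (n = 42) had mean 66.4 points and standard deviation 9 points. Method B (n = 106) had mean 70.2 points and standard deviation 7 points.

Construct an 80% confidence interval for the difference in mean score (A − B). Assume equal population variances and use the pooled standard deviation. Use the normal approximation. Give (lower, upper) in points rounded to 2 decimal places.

(-5.58, -2.02)

s_p = √[((n₁−1)s₁² + (n₂−1)s₂²)/(n₁+n₂−2)] = √[(41·9² + 105·7²)/146] = 7.6149.
SE = 7.6149·√(1/42 + 1/106) = 1.3884.
With z* = 1.282, margin = 1.282 × 1.3884 = 1.7799.
x̄₁ − x̄₂ = 66.4 − 70.2 = -3.8000; interval -3.8000 ± 1.7799 = (-5.58, -2.02).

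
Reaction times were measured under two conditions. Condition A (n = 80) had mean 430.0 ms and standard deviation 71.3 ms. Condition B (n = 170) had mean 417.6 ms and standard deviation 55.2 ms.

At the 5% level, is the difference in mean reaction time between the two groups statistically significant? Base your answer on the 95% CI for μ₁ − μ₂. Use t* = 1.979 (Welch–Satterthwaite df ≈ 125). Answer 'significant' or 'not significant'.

Per-group SEs: s₁/√n₁ = 71.3/√80 = 7.9716, s₂/√n₂ = 55.2/√170 = 4.2336.
Unpooled SE of the difference: √(63.54640656 + 17.92336896) = 9.0261.
Margin of error = t* · SE = 1.979 × 9.0261 = 17.8627.
x̄₁ − x̄₂ = 430.0 − 417.6 = 12.4000.
CI: 12.4000 ± 17.8627 = (-5.4627, 30.2627).
The interval (-5.4627, 30.2627) contains 0, so the difference is not significant.

not significant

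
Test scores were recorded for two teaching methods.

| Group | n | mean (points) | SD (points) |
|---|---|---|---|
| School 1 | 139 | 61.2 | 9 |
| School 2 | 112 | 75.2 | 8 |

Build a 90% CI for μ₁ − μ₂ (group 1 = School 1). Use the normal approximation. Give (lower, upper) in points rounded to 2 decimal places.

(-15.77, -12.23)

Per-group SEs: s₁/√n₁ = 9/√139 = 0.7634, s₂/√n₂ = 8/√112 = 0.7559.
Unpooled SE of the difference: √(0.58277956 + 0.57138481) = 1.0743.
Margin of error = z* · SE = 1.645 × 1.0743 = 1.7672.
x̄₁ − x̄₂ = 61.2 − 75.2 = -14.0000.
CI: -14.0000 ± 1.7672 = (-15.77, -12.23).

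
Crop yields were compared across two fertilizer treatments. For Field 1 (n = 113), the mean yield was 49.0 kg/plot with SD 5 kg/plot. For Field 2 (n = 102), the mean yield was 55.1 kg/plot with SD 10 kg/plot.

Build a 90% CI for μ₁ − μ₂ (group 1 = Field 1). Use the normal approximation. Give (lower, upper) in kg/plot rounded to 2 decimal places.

SE₁ = s₁/√n₁ = 5/√113 = 0.4704; SE₂ = 10/√102 = 0.9901.
Independent samples, unequal variances: SE_diff = √(SE₁² + SE₂²) = √(0.22127616 + 0.98029801) = 1.0962.
z* = 1.645, so margin of error = 1.645 × 1.0962 = 1.8032.
Difference in means = 49.0 − 55.1 = -6.1000.
-6.1000 ± 1.8032 → (-7.90, -4.30).

(-7.90, -4.30)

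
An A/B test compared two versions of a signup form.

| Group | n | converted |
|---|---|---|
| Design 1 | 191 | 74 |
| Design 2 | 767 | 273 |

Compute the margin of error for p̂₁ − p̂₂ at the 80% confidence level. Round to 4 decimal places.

First, p̂₁ = 74/191 = 0.3874; p̂₂ = 273/767 = 0.3559.
The two standard errors are √(0.3874×0.6126/191) = 0.03525 and √(0.3559×0.6441/767) = 0.01729.
Because the samples are independent, SE_diff = √(0.03525² + 0.01729²) = 0.03926.
Using z* = 1.282 for 80%, ME = 1.282 × 0.03926 = 0.05033.

0.0503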